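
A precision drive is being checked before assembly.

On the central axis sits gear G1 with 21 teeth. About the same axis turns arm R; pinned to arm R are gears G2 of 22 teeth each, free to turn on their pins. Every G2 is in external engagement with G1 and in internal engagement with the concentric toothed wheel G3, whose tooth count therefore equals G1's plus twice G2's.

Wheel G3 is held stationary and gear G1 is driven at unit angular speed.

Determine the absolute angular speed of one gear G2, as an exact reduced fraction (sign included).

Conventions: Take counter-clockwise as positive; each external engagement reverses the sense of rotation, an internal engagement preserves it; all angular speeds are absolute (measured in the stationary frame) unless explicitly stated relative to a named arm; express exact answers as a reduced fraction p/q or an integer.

-21/44

planetary set (21T centre, 22T on arm, 65T internal) — Willis relation
ring teeth: 21 + 2·22 = 65
21(ω_sun−ω_arm) = −65(ω_ring−ω_arm),  ω_ring = 0, ω_sun = 1
21(1−ω_arm) = −65(0−ω_arm)  ⇒  86·ω_arm = 21  ⇒  ω_arm = 21/86
sun–planet mesh: 21·(1−21/86) = −22·(ω_p−ω_arm)  ⇒  ω_p−ω_arm = -1365/1892
ω_p = 21/86 − 1365/1892 = -21/44
exact speed ratio = -21/44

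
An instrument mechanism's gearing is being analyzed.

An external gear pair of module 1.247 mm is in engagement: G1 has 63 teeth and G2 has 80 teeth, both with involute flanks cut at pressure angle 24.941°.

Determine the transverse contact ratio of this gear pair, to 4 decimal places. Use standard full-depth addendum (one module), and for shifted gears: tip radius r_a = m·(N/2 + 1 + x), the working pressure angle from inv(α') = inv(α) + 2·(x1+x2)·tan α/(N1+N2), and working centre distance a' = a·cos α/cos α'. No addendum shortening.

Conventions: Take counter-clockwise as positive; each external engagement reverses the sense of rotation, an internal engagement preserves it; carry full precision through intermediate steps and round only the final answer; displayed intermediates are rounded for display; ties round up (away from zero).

1.5706

class = single-mesh tooth geometry [involute pair 63T × 80T, m = 1.247]
base radii: r_b1 = 35.617299, r_b2 = 45.228316
tip radii: r_a1 = 40.527500, r_a2 = 51.127000
no profile shift: α' = α, a' = a
action lengths: √(r_a1²−r_b1²) = 19.336140, √(r_a2²−r_b2²) = 23.840503
base pitch p_b = π·m·cos α = 3.552224
CR = (19.336140 + 23.840503 − 89.160500·sin 24.94100°)/3.552224 = 1.570571
contact ratio ≈ 1.5706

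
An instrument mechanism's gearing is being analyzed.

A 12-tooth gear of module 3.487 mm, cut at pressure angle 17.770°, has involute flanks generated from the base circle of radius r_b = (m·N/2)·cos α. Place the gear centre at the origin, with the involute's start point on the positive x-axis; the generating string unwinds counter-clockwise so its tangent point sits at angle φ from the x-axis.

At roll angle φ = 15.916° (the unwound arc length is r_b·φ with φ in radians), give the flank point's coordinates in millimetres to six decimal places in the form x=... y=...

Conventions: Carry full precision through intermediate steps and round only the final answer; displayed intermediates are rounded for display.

single-mesh involute tooth geometry (12T wheel at module 3.487)
pitch radius r_p = m·N/2 = 3.487·12/2 = 20.922000
base radius r_b = r_p·cos α = 20.922000·cos 17.770° = 19.923797
roll angle φ = 15.916° = 0.27778660 rad
x = r_b·(cos φ + φ·sin φ) = 20.677745
y = r_b·(sin φ − φ·cos φ) = 0.141263

x=20.677745 y=0.141263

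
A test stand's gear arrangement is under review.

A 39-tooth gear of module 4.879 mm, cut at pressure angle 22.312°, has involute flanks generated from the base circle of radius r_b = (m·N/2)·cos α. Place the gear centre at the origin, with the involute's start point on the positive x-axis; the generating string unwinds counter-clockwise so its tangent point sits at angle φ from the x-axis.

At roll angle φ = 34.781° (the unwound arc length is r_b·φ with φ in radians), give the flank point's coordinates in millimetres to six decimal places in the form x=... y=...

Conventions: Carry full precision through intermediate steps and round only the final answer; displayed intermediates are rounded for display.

x=102.770887 y=6.324357

recognized (one wheel, involute flank): single-mesh tooth geometry, m = 4.879, N = 39
pitch radius r_p = m·N/2 = 4.879·39/2 = 95.140500
base radius r_b = r_p·cos α = 95.140500·cos 22.312° = 88.017352
roll angle φ = 34.781° = 0.60704297 rad
x = r_b·(cos φ + φ·sin φ) = 102.770887
y = r_b·(sin φ − φ·cos φ) = 6.324357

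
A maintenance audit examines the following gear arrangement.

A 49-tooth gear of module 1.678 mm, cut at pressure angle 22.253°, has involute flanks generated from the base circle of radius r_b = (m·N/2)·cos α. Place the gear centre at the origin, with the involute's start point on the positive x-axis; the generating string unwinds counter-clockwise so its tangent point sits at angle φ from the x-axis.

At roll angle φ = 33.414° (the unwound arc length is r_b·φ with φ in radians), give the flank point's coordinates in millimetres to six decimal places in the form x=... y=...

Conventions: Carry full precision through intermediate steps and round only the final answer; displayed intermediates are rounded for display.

x=43.979563 y=2.431070

single-mesh involute tooth geometry (49T wheel at module 1.678)
pitch radius r_p = m·N/2 = 1.678·49/2 = 41.111000
base radius r_b = r_p·cos α = 41.111000·cos 22.253° = 38.049081
roll angle φ = 33.414° = 0.58318432 rad
x = r_b·(cos φ + φ·sin φ) = 43.979563
y = r_b·(sin φ − φ·cos φ) = 2.431070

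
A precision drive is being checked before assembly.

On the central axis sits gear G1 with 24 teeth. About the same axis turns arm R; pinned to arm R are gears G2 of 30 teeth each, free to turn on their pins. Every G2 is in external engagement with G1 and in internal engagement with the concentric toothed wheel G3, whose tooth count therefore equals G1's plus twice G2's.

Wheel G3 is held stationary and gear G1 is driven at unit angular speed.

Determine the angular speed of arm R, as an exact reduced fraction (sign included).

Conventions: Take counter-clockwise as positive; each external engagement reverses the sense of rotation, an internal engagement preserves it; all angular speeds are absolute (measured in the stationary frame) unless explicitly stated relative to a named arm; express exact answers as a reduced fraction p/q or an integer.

recognized (axles ride arm R): planetary set, 24/30/84 teeth
ring teeth: 24 + 2·30 = 84
24(ω_sun−ω_arm) = −84(ω_ring−ω_arm),  ω_ring = 0, ω_sun = 1
24(1−ω_arm) = −84(0−ω_arm)  ⇒  108·ω_arm = 24  ⇒  ω_arm = 2/9
exact speed ratio = 2/9

2/9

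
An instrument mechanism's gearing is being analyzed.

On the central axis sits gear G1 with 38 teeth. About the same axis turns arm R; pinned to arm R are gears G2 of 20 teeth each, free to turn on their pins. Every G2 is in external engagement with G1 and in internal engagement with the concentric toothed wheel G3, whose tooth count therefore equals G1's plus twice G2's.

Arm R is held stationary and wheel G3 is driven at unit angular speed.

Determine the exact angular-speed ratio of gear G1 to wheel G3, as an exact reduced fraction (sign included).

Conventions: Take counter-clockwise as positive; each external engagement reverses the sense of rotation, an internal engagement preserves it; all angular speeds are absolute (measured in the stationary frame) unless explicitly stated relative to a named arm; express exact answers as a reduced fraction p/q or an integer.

-39/19

recognized (axles ride arm R): planetary set, 38/20/78 teeth
ring teeth: 38 + 2·20 = 78
38(ω_sun−ω_arm) = −78(ω_ring−ω_arm),  ω_arm = 0, ω_ring = 1
ω_sun = 0 − (78/38)(1−0) = -39/19
ω_out/ω_in = -39/19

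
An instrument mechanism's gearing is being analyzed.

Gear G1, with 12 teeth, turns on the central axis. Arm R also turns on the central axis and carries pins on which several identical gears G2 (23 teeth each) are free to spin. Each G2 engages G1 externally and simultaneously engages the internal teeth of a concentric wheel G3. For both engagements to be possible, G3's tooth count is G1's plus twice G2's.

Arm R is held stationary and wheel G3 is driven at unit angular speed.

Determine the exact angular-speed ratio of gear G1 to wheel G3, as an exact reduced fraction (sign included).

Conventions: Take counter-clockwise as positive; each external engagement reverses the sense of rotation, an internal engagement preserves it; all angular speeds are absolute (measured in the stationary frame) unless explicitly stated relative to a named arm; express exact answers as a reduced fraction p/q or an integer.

topology: planetary set — G1 12T / G2 23T / G3 58T, arm = carrier (Willis)
ring teeth: 12 + 2·23 = 58
12(ω_sun−ω_arm) = −58(ω_ring−ω_arm),  ω_arm = 0, ω_ring = 1
ω_sun = 0 − (58/12)(1−0) = -29/6
ω_out/ω_in = -29/6

-29/6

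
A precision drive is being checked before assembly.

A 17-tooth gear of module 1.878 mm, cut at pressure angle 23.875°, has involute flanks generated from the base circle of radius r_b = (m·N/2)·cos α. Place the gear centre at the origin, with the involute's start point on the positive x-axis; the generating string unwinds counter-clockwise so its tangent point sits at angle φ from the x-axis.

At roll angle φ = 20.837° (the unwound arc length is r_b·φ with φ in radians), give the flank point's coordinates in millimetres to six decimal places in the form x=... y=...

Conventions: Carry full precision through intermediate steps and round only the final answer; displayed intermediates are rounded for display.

recognized (one wheel, involute flank): single-mesh tooth geometry, m = 1.878, N = 17
pitch radius r_p = m·N/2 = 1.878·17/2 = 15.963000
base radius r_b = r_p·cos α = 15.963000·cos 23.875° = 14.597056
roll angle φ = 20.837° = 0.36367426 rad
x = r_b·(cos φ + φ·sin φ) = 15.530669
y = r_b·(sin φ − φ·cos φ) = 0.230955

x=15.530669 y=0.230955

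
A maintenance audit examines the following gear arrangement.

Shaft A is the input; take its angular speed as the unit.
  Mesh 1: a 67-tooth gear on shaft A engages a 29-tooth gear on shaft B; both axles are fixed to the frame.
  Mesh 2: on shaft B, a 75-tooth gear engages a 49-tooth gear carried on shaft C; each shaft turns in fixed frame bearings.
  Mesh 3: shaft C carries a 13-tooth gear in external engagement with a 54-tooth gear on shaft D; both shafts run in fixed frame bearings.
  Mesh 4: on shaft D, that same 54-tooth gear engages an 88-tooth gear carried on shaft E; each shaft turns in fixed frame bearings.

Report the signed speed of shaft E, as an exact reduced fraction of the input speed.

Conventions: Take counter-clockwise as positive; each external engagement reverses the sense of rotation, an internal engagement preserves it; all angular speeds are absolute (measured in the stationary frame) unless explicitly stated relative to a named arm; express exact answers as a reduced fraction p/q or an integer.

65325/125048

4-mesh fixed-axis compound train (all bearings frame-fixed)
mesh 1 [67T→29T]: |ω|/ω_in = 1×67/29 = 67/29, sense flips to −
mesh 2 [75T→49T]: |ω|/ω_in = (67/29)×75/49 = 5025/1421, sense flips to +
mesh 3 [13T→54T]: |ω|/ω_in = (5025/1421)×13/54 = 21775/25578, sense flips to −
mesh 4 [54T→88T]: |ω|/ω_in = (21775/25578)×54/88 = 65325/125048, sense flips to +
signed output speed (× input speed) = 65325/125048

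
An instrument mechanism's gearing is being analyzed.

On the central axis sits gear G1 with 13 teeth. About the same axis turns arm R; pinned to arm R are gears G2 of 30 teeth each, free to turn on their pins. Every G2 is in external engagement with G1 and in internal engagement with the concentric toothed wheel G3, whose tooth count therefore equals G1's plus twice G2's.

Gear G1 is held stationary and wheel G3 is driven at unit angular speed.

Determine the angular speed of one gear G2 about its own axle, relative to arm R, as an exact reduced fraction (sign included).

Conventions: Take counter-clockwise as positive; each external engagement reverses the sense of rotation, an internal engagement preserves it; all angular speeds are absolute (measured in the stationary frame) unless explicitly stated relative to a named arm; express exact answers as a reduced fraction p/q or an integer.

recognized (axles ride arm R): planetary set, 13/30/73 teeth
ring teeth: 13 + 2·30 = 73
13(ω_sun−ω_arm) = −73(ω_ring−ω_arm),  ω_sun = 0, ω_ring = 1
13(0−ω_arm) = −73(1−ω_arm)  ⇒  86·ω_arm = 73  ⇒  ω_arm = 73/86
sun–planet mesh: 13·(0−73/86) = −30·(ω_p−ω_arm)  ⇒  ω_p−ω_arm = 949/2580
exact speed ratio = 949/2580

949/2580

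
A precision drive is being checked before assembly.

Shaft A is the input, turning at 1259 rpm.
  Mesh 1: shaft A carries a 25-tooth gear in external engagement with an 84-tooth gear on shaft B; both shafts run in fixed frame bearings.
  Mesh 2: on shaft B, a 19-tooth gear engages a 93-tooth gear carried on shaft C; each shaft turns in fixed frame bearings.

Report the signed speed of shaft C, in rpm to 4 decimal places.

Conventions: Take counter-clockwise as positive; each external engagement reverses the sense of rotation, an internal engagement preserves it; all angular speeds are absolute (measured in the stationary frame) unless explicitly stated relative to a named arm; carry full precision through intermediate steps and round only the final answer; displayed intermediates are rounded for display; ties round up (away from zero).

+76.5521 rpm

topology: fixed-axis compound train — 2 meshes, A→C
mesh 1 [25T→84T]: ω = 1259.0000×25/84 = 374.7024 rpm, sense flips to −
mesh 2 [19T→93T]: ω = 374.7024×19/93 = 76.5521 rpm, sense flips to +
signed output speed = +76.5521 rpm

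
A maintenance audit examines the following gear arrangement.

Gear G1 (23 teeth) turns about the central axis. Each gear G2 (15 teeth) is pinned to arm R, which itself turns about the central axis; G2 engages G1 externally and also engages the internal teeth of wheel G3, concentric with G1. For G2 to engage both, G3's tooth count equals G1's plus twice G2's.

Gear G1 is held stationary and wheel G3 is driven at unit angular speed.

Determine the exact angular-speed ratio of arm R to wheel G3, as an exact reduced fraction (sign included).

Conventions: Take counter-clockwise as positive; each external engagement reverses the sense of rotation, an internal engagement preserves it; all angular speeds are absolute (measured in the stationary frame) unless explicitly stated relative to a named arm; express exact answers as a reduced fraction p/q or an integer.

53/76

planetary set (23T centre, 15T on arm, 53T internal) — Willis relation
ring teeth: 23 + 2·15 = 53
23(ω_sun−ω_arm) = −53(ω_ring−ω_arm),  ω_sun = 0, ω_ring = 1
23(0−ω_arm) = −53(1−ω_arm)  ⇒  76·ω_arm = 53  ⇒  ω_arm = 53/76
ω_out/ω_in = 53/76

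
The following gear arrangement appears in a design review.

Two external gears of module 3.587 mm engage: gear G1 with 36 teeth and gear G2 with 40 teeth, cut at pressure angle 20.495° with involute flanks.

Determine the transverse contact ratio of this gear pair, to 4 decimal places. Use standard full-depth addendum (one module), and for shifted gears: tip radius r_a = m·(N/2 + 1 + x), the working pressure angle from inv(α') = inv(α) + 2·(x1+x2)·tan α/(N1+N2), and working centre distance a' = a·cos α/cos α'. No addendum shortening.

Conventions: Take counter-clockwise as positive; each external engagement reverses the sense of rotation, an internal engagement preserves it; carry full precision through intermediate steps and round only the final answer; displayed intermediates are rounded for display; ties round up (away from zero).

single-mesh involute tooth geometry (36T engaging 40T at module 3.587)
base radii: r_b1 = 60.479150, r_b2 = 67.199055
tip radii: r_a1 = 68.153000, r_a2 = 75.327000
no profile shift: α' = α, a' = a
action lengths: √(r_a1²−r_b1²) = 31.418209, √(r_a2²−r_b2²) = 34.035921
base pitch p_b = π·m·cos α = 10.555603
CR = (31.418209 + 34.035921 − 136.306000·sin 20.49500°)/10.555603 = 1.679668
contact ratio ≈ 1.6797

1.6797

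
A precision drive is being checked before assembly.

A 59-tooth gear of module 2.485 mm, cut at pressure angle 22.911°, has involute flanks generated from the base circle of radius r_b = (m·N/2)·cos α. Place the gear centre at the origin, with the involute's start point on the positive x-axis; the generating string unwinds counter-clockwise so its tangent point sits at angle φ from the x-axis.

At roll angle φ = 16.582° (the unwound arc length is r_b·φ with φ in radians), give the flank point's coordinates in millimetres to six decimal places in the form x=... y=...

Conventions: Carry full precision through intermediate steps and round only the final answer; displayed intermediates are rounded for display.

x=70.293248 y=0.541053

topology: single-mesh involute geometry — m = 2.485, N = 59
pitch radius r_p = m·N/2 = 2.485·59/2 = 73.307500
base radius r_b = r_p·cos α = 73.307500·cos 22.911° = 67.524321
roll angle φ = 16.582° = 0.28941050 rad
x = r_b·(cos φ + φ·sin φ) = 70.293248
y = r_b·(sin φ − φ·cos φ) = 0.541053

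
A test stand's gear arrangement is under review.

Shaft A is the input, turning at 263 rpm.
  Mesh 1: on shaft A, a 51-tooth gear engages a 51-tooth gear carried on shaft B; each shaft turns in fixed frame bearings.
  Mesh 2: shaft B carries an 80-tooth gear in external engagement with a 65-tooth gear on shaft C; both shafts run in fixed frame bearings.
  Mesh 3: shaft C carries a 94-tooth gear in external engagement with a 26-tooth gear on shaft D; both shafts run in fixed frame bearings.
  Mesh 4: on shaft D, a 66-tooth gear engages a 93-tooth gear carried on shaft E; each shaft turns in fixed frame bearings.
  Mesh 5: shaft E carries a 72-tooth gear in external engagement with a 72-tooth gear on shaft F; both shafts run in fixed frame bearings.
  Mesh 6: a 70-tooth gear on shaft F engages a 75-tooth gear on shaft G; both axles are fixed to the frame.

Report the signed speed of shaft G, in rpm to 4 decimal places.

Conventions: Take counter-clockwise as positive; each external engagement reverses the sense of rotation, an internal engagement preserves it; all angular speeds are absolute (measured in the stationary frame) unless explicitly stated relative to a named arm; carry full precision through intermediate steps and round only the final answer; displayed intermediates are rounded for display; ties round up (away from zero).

+775.1480 rpm

topology: fixed-axis compound train — 6 meshes, A→G
mesh 1 [51T→51T]: ω = 263.0000×51/51 = 263.0000 rpm, sense flips to −
mesh 2 [80T→65T]: ω = 263.0000×80/65 = 323.6923 rpm, sense flips to +
mesh 3 [94T→26T]: ω = 323.6923×94/26 = 1170.2722 rpm, sense flips to −
mesh 4 [66T→93T]: ω = 1170.2722×66/93 = 830.5157 rpm, sense flips to +
mesh 5 [72T→72T]: ω = 830.5157×72/72 = 830.5157 rpm, sense flips to −
mesh 6 [70T→75T]: ω = 830.5157×70/75 = 775.1480 rpm, sense flips to +
signed output speed = +775.1480 rpm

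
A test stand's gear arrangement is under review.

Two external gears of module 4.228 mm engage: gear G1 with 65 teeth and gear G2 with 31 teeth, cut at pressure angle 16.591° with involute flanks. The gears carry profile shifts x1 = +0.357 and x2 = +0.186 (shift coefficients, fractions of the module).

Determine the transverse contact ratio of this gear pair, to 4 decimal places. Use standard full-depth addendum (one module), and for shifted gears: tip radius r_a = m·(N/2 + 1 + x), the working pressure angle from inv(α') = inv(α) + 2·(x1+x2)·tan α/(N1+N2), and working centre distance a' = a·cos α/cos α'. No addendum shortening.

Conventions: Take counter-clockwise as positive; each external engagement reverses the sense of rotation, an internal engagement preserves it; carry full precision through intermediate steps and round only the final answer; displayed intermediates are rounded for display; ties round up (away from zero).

recognized (one external pair, fixed centres): single-mesh tooth geometry, m = 4.228, N1 = 65, N2 = 31
base radii: r_b1 = 131.689270, r_b2 = 62.805652
tip radii: r_a1 = 143.147396, r_a2 = 70.548408
inv(α') = inv(16.591°) + 2·(+0.357+0.186)·tan α/(65+31) = 0.01174481  ⇒  α' = 18.51810°
a' = a·cos α / cos α' = 202.9440·cos 16.591°/cos 18.51810° = 205.115087
action lengths: √(r_a1²−r_b1²) = 56.116960, √(r_a2²−r_b2²) = 32.132973
base pitch p_b = π·m·cos α = 12.729663
CR = (56.116960 + 32.132973 − 205.115087·sin 18.51810°)/12.729663 = 1.815015
contact ratio ≈ 1.8150

1.8150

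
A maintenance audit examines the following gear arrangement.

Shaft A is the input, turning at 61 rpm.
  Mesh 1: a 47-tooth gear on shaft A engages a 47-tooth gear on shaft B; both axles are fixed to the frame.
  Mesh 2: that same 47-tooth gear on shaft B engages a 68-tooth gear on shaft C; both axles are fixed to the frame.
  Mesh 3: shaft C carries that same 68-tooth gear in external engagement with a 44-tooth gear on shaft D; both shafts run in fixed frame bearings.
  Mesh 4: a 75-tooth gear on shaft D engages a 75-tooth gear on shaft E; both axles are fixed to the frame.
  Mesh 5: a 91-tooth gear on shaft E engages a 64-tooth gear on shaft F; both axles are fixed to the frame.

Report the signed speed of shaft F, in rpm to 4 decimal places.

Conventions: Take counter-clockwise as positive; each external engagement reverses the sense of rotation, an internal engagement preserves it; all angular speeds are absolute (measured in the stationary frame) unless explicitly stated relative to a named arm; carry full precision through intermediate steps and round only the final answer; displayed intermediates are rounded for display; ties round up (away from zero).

-92.6481 rpm

class = fixed-axis compound train [5 meshes; 5 ratios multiply, 5 sense flips]
mesh 1 [47T→47T]: ω = 61.0000×47/47 = 61.0000 rpm, sense flips to −
mesh 2 [47T→68T]: ω = 61.0000×47/68 = 42.1618 rpm, sense flips to +
mesh 3 [68T→44T]: ω = 42.1618×68/44 = 65.1591 rpm, sense flips to −
mesh 4 [75T→75T]: ω = 65.1591×75/75 = 65.1591 rpm, sense flips to +
mesh 5 [91T→64T]: ω = 65.1591×91/64 = 92.6481 rpm, sense flips to −
signed output speed = -92.6481 rpm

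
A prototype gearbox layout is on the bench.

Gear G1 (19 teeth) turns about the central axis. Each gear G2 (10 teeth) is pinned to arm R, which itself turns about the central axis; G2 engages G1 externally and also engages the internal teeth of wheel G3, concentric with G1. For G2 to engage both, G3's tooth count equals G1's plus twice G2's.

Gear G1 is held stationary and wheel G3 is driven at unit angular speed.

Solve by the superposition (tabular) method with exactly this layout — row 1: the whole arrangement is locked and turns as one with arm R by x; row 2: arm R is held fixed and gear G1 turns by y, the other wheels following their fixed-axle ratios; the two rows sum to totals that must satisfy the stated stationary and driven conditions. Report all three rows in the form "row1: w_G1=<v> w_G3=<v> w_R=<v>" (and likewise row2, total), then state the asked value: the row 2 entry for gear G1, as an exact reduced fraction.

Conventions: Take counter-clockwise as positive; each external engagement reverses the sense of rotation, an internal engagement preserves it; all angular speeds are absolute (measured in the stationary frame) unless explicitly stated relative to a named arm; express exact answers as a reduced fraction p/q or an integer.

row1: w_G1=39/58 w_G3=39/58 w_R=39/58
row2: w_G1=-39/58 w_G3=19/58 w_R=0
total: w_G1=0 w_G3=1 w_R=39/58
asked value: -39/58

recognized (axles ride arm R): planetary set, 19/10/39 teeth
row 1: whole set turns with the arm by x
superposition row 2 [arm held]: sun y, ring −(19/39)·y, arm 0
boundary: total ω_sun = x + y = 0 and total ω_ring = x − (19/39)·y = 1  ⇒  y = -39/58, x = 39/58
row 2 ring = −(19/39)·(-39/58) = 19/58
totals (row 1 + row 2): sun 39/58 + (-39/58) = 0, ring 39/58 + 19/58 = 1, arm 39/58 + 0 = 39/58
asked cell (row2, sun) = -39/58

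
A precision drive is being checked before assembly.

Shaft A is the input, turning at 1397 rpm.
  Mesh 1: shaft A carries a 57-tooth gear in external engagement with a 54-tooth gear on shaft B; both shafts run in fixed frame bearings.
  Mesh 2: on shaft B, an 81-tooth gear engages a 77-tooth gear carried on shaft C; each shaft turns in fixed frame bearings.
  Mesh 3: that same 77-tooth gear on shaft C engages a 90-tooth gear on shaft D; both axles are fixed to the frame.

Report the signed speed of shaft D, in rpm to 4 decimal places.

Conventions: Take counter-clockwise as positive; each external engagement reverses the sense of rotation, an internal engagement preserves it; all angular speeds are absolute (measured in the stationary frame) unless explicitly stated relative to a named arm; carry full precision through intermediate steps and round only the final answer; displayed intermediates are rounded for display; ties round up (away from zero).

recognized (4 fixed axles, 3 meshes): fixed-axis compound train
mesh 1 [57T→54T]: ω = 1397.0000×57/54 = 1474.6111 rpm, sense flips to −
mesh 2 [81T→77T]: ω = 1474.6111×81/77 = 1551.2143 rpm, sense flips to +
mesh 3 [77T→90T]: ω = 1551.2143×77/90 = 1327.1500 rpm, sense flips to −
signed output speed = -1327.1500 rpm

-1327.1500 rpm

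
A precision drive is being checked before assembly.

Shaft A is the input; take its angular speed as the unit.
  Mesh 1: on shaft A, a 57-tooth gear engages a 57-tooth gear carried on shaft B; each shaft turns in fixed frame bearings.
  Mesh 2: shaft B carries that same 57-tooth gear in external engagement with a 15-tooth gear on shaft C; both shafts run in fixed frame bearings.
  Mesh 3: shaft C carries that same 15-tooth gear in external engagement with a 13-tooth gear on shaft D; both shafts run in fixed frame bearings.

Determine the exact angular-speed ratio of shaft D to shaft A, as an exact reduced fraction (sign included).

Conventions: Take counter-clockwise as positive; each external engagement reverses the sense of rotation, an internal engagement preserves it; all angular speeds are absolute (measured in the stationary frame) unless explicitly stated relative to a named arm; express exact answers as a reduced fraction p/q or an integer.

class = fixed-axis compound train [3 meshes; 3 ratios multiply, 3 sense flips]
mesh 1 [57T→57T]: running ratio 1, sense −
mesh 2 [57T→15T]: running ratio 19/5, sense +
mesh 3 [15T→13T]: running ratio 57/13, sense −
ω_out/ω_in = -57/13

-57/13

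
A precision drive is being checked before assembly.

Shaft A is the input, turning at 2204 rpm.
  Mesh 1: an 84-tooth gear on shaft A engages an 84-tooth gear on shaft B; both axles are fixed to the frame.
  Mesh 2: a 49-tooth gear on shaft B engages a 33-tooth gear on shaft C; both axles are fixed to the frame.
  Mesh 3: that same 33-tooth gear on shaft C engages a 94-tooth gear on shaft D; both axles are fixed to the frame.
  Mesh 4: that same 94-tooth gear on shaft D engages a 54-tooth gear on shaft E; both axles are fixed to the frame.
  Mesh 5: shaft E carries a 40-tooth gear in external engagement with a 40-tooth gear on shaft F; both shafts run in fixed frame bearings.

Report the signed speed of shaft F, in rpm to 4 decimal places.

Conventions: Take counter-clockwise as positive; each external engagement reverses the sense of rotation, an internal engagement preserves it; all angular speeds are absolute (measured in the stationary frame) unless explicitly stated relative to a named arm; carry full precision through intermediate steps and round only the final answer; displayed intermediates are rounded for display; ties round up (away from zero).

class = fixed-axis compound train [5 meshes; 5 ratios multiply, 5 sense flips]
mesh 1 [84T→84T]: ω = 2204.0000×84/84 = 2204.0000 rpm, sense flips to −
mesh 2 [49T→33T]: ω = 2204.0000×49/33 = 3272.6061 rpm, sense flips to +
mesh 3 [33T→94T]: ω = 3272.6061×33/94 = 1148.8936 rpm, sense flips to −
mesh 4 [94T→54T]: ω = 1148.8936×94/54 = 1999.9259 rpm, sense flips to +
mesh 5 [40T→40T]: ω = 1999.9259×40/40 = 1999.9259 rpm, sense flips to −
signed output speed = -1999.9259 rpm

-1999.9259 rpm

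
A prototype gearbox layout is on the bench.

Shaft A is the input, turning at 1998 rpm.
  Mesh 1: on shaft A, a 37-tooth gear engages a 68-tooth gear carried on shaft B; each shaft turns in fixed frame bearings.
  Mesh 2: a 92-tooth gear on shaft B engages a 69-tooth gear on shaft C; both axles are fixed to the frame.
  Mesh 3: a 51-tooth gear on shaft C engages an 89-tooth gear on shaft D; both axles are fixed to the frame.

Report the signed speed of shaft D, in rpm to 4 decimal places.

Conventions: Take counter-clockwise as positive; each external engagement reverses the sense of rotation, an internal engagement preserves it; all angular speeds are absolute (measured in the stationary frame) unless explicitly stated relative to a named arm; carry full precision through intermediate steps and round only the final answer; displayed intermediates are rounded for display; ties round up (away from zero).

recognized (4 fixed axles, 3 meshes): fixed-axis compound train
mesh 1 [37T→68T]: ω = 1998.0000×37/68 = 1087.1471 rpm, sense flips to −
mesh 2 [92T→69T]: ω = 1087.1471×92/69 = 1449.5294 rpm, sense flips to +
mesh 3 [51T→89T]: ω = 1449.5294×51/89 = 830.6292 rpm, sense flips to −
signed output speed = -830.6292 rpm

-830.6292 rpm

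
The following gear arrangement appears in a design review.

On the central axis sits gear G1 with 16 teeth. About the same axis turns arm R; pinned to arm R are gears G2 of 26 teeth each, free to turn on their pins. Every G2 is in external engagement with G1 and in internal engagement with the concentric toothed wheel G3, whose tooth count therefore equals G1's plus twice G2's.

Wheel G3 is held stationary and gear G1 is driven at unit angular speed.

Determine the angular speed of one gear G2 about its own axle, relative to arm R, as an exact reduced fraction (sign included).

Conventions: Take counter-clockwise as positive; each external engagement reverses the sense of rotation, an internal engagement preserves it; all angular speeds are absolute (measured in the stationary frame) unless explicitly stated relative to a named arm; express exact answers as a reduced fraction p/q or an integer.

-136/273

planetary set (16T centre, 26T on arm, 68T internal) — Willis relation
ring teeth: 16 + 2·26 = 68
16(ω_sun−ω_arm) = −68(ω_ring−ω_arm),  ω_ring = 0, ω_sun = 1
16(1−ω_arm) = −68(0−ω_arm)  ⇒  84·ω_arm = 16  ⇒  ω_arm = 4/21
sun–planet mesh: 16·(1−4/21) = −26·(ω_p−ω_arm)  ⇒  ω_p−ω_arm = -136/273
exact speed ratio = -136/273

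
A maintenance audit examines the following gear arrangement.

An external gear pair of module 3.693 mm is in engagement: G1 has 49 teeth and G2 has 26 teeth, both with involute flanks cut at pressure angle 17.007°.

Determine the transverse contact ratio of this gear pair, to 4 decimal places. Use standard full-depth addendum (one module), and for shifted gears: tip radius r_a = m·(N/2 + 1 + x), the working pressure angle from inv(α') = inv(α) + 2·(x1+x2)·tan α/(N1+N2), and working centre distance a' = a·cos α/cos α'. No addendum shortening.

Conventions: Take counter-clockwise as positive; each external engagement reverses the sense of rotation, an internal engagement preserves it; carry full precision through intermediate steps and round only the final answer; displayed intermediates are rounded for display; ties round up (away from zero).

1.8433

recognized (one external pair, fixed centres): single-mesh tooth geometry, m = 3.693, N1 = 49, N2 = 26
base radii: r_b1 = 86.521787, r_b2 = 45.909520
tip radii: r_a1 = 94.171500, r_a2 = 51.702000
no profile shift: α' = α, a' = a
action lengths: √(r_a1²−r_b1²) = 37.178646, √(r_a2²−r_b2²) = 23.778410
base pitch p_b = π·m·cos α = 11.094539
CR = (37.178646 + 23.778410 − 138.487500·sin 17.00700°)/11.094539 = 1.843344
contact ratio ≈ 1.8433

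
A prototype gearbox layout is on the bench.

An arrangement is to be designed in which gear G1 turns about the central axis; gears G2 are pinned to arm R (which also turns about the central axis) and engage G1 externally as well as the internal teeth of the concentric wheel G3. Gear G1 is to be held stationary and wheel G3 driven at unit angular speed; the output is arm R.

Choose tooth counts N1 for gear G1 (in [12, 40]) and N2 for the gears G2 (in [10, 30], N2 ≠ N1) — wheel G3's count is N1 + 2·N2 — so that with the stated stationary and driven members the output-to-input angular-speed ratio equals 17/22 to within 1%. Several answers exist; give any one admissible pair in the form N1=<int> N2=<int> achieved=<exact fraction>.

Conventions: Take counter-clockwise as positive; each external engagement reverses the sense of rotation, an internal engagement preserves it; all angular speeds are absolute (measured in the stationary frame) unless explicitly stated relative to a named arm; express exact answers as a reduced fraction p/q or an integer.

class = planetary set [ratio 17/22 wanted; Willis about the carrier]
Willis with ω_sun = 0: ω_arm/ω_ring = N3/(N1+N3); set equal to 17/22  ⇒  N3/N1 = (17/22)/(1 − 17/22) = 17/5
N3 = N1 + 2·N2  ⇒  N2/N1 = (N3/N1 − 1)/2 = (17/5 − 1)/2 = 6/5
smallest multiple with N1 ≥ 12 and N2 ≥ 10: k = 3  ⇒  N1 = 3·5 = 15, N2 = 3·6 = 18 (N1 ≤ 40, N2 ≤ 30, N2 ≠ N1 ✓), N3 = 15 + 2·18 = 51
check: N3/(N1+N3) with N1 = 15, N3 = 51 gives 17/22; |achieved − target| = 0 ≤ 17/2200 ✓

N1=15 N2=18 achieved=17/22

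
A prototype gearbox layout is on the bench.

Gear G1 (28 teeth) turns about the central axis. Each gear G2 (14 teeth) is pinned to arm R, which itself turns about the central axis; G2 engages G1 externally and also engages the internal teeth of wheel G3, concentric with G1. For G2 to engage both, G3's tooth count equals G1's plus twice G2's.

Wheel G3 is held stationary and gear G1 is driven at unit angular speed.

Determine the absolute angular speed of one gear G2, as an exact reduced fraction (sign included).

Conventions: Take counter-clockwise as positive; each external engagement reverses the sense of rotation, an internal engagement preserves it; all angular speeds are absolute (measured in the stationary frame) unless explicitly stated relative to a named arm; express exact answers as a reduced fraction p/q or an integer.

-1

planetary set (28T centre, 14T on arm, 56T internal) — Willis relation
ring teeth: 28 + 2·14 = 56
28(ω_sun−ω_arm) = −56(ω_ring−ω_arm),  ω_ring = 0, ω_sun = 1
28(1−ω_arm) = −56(0−ω_arm)  ⇒  84·ω_arm = 28  ⇒  ω_arm = 1/3
sun–planet mesh: 28·(1−1/3) = −14·(ω_p−ω_arm)  ⇒  ω_p−ω_arm = -4/3
ω_p = 1/3 − 4/3 = -1
exact speed ratio = -1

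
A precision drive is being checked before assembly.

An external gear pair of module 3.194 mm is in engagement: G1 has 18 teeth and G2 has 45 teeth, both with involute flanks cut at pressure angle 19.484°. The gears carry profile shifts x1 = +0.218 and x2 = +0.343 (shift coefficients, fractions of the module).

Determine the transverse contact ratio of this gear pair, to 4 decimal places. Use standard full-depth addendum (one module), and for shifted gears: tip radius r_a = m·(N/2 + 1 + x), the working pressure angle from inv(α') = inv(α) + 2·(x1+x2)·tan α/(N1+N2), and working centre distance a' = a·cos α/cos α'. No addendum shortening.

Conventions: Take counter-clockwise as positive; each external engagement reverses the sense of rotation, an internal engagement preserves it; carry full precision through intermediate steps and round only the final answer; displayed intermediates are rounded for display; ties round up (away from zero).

class = single-mesh tooth geometry [involute pair 18T × 45T, m = 3.194]
base radii: r_b1 = 27.099851, r_b2 = 67.749627
tip radii: r_a1 = 32.636292, r_a2 = 76.154542
inv(α') = inv(19.484°) + 2·(+0.218+0.343)·tan α/(18+45) = 0.02004547  ⇒  α' = 21.99708°
a' = a·cos α / cos α' = 100.6110·cos 19.484°/cos 21.99708° = 102.296350
action lengths: √(r_a1²−r_b1²) = 18.185864, √(r_a2²−r_b2²) = 34.777899
base pitch p_b = π·m·cos α = 9.459632
CR = (18.185864 + 34.777899 − 102.296350·sin 21.99708°)/9.459632 = 1.548444
contact ratio ≈ 1.5484

1.5484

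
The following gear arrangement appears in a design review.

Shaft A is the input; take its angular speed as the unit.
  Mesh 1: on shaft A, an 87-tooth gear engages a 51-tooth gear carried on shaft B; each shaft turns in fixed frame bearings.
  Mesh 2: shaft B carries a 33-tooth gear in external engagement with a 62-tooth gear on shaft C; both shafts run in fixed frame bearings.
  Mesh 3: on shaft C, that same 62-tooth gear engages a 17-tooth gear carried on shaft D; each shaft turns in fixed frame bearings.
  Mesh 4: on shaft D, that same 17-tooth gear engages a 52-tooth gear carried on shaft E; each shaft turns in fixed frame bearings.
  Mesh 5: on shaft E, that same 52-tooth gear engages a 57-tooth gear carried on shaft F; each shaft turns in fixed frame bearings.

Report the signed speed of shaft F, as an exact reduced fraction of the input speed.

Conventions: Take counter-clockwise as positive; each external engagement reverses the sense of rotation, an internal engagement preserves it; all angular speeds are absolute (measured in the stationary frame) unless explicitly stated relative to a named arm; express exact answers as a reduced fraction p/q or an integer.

-319/323

5-mesh fixed-axis compound train (all bearings frame-fixed)
mesh 1 [87T→51T]: |ω|/ω_in = 1×87/51 = 29/17, sense flips to −
mesh 2 [33T→62T]: |ω|/ω_in = (29/17)×33/62 = 957/1054, sense flips to +
mesh 3 [62T→17T]: |ω|/ω_in = (957/1054)×62/17 = 957/289, sense flips to −
mesh 4 [17T→52T]: |ω|/ω_in = (957/289)×17/52 = 957/884, sense flips to +
mesh 5 [52T→57T]: |ω|/ω_in = (957/884)×52/57 = 319/323, sense flips to −
signed output speed (× input speed) = -319/323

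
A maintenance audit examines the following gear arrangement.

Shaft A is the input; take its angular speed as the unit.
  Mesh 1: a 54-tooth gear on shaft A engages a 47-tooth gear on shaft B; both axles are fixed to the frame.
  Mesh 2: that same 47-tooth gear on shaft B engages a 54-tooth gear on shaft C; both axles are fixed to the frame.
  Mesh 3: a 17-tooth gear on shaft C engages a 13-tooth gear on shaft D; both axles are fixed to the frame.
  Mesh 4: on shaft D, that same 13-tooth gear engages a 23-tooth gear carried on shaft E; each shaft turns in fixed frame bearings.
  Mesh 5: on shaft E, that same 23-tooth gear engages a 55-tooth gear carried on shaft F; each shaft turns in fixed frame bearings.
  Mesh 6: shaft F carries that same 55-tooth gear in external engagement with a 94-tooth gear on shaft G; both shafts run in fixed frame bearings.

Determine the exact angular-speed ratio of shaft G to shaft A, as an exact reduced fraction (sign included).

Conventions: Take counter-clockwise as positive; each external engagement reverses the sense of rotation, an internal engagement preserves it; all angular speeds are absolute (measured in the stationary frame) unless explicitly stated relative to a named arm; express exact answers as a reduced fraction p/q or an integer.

class = fixed-axis compound train [6 meshes; 6 ratios multiply, 6 sense flips]
mesh 1 [54T→47T]: running ratio 54/47, sense −
mesh 2 [47T→54T]: running ratio 1, sense +
mesh 3 [17T→13T]: running ratio 17/13, sense −
mesh 4 [13T→23T]: running ratio 17/23, sense +
mesh 5 [23T→55T]: running ratio 17/55, sense −
mesh 6 [55T→94T]: running ratio 17/94, sense +
ω_out/ω_in = 17/94

17/94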